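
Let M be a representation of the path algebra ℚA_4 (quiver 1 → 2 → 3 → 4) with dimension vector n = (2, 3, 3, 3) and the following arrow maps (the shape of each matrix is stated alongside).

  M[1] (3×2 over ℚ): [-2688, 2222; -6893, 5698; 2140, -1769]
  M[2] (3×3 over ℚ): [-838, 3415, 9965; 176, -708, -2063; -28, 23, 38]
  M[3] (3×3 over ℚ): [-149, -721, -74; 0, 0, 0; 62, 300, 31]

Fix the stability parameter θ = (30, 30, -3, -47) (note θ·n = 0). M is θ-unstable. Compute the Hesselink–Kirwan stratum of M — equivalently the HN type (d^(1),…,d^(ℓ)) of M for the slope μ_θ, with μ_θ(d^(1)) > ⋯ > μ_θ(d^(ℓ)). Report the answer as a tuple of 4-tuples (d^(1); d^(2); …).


Via rank(M_{q-1}∘⋯∘M_p): M ≅ I[1,4]^2, I[2,3], I[4,4].
μ_θ-semistable layers: μ^(1)=27/2; μ^(2)=5/2; μ^(3)=-47

((0, 1, 1, 0); (2, 2, 2, 2); (0, 0, 0, 1))


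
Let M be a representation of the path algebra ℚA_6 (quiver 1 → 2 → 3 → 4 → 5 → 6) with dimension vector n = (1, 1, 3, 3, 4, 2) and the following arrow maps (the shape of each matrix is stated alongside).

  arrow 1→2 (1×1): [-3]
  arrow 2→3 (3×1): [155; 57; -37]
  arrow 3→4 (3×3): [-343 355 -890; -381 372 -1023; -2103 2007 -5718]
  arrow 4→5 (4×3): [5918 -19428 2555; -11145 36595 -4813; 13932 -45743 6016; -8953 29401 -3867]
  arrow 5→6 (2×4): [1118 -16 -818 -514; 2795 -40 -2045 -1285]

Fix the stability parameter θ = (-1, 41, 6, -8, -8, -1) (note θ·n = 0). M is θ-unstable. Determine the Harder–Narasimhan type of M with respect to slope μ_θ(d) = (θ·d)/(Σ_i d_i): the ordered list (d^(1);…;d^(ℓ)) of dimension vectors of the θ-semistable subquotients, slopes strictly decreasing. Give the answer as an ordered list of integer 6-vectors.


Barcode: M ≅ I[1,3], I[3,5], I[3,6], I[4,5], I[5,5], I[6,6]. HN layers by μ_θ (4 steps, strictly decreasing):
  μ^(1)=47/2; μ^(2)=-1; μ^(3)=-10/3; μ^(4)=-8

((0, 1, 1, 0, 0, 0); (1, 0, 0, 0, 0, 2); (0, 0, 2, 2, 2, 0); (0, 0, 0, 1, 2, 0))


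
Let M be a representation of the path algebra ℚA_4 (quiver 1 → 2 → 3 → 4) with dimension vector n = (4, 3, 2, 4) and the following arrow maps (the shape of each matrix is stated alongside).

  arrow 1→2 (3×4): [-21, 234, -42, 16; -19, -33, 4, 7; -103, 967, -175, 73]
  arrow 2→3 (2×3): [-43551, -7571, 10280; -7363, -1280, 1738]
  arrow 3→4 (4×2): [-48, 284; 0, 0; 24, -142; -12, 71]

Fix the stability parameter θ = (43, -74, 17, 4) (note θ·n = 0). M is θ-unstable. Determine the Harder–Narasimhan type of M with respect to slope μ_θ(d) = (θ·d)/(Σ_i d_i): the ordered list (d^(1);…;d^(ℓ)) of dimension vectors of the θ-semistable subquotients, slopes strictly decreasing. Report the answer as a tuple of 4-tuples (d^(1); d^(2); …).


Via rank(M_{q-1}∘⋯∘M_p): M ≅ I[1,1], I[1,2], I[1,3], I[1,4], I[4,4]^3.
μ_θ-semistable layers: μ^(1)=43; μ^(2)=17; μ^(3)=21/2; μ^(4)=4; μ^(5)=-31/2

((1, 0, 0, 0); (0, 0, 1, 0); (0, 0, 1, 1); (0, 0, 0, 3); (3, 3, 0, 0))


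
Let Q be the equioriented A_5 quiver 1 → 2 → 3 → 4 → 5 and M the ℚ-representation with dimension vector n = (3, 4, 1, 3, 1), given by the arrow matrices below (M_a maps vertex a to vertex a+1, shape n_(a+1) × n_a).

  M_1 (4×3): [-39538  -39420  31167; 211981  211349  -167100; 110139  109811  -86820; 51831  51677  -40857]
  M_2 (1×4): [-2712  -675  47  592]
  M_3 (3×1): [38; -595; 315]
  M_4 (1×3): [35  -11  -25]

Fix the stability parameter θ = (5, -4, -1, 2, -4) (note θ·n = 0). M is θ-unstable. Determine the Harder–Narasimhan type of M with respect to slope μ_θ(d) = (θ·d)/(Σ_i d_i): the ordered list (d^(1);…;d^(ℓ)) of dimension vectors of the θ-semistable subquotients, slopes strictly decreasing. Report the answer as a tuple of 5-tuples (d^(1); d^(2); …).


Via rank(M_{q-1}∘⋯∘M_p): M ≅ I[1,1], I[1,2], I[1,4], I[2,2]^2, I[4,4], I[4,5].
μ_θ-semistable layers: μ^(1)=5; μ^(2)=2; μ^(3)=1/2; μ^(4)=0; μ^(5)=-1; μ^(6)=-4

((1, 0, 0, 0, 0); (0, 0, 0, 2, 0); (1, 1, 0, 0, 0); (1, 1, 1, 0, 0); (0, 0, 0, 1, 1); (0, 2, 0, 0, 0))


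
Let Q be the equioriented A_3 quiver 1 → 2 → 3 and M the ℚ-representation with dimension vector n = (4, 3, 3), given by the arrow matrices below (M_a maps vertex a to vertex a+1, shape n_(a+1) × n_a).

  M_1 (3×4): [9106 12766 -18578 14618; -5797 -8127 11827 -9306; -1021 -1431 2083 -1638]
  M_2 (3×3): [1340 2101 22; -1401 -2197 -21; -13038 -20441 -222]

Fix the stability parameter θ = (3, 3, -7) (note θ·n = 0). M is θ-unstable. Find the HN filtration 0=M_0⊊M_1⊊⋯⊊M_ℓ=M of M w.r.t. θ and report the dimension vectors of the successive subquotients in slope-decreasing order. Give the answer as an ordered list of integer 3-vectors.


Interval decomposition of M: I[1,1]^2, I[1,3]^2, I[2,3].
HN type (ℓ=3): μ^(1)=3; μ^(2)=-1/3; μ^(3)=-2

((2, 0, 0); (2, 2, 2); (0, 1, 1))


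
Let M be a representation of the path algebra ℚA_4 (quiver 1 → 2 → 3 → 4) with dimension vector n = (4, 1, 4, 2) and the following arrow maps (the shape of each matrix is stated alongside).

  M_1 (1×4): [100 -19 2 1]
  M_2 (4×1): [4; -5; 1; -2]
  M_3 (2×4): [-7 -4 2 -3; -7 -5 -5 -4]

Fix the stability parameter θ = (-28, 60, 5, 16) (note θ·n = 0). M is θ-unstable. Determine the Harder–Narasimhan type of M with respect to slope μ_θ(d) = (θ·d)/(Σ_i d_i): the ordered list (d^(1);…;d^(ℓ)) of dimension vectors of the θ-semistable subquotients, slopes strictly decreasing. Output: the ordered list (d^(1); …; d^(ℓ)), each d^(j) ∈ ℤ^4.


Via rank(M_{q-1}∘⋯∘M_p): M ≅ I[1,1]^3, I[1,3], I[3,3], I[3,4]^2.
μ_θ-semistable layers: μ^(1)=65/2; μ^(2)=16; μ^(3)=5; μ^(4)=-28

((0, 1, 1, 0); (0, 0, 0, 2); (0, 0, 3, 0); (4, 0, 0, 0))


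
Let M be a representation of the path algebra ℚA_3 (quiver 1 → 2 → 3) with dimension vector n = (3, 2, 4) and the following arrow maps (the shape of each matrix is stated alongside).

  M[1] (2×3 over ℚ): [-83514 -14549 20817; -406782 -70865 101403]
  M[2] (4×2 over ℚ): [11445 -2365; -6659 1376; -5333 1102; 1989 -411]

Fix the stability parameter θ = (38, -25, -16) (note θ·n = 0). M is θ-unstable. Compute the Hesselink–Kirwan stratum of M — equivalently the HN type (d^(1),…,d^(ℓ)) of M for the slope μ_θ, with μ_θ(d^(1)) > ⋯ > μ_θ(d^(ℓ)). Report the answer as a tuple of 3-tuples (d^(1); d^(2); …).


Barcode: M ≅ I[1,1], I[1,3]^2, I[3,3]^2. HN layers by μ_θ (3 steps, strictly decreasing):
  μ^(1)=38; μ^(2)=-1; μ^(3)=-16

((1, 0, 0); (2, 2, 2); (0, 0, 2))


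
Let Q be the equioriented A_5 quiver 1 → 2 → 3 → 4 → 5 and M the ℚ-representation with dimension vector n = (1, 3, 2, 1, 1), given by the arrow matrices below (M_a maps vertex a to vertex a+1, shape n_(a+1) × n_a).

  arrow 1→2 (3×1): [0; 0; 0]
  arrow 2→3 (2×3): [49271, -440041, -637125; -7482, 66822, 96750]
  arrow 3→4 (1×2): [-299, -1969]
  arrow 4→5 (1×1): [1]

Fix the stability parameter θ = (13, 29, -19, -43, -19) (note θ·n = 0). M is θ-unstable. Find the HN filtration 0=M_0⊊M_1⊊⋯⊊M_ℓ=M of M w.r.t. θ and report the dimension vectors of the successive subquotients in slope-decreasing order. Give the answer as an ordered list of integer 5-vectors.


Barcode: M ≅ I[1,1], I[2,2]^2, I[2,5], I[3,3]. HN layers by μ_θ (4 steps, strictly decreasing):
  μ^(1)=29; μ^(2)=13; μ^(3)=-13; μ^(4)=-19

((0, 2, 0, 0, 0); (1, 0, 0, 0, 0); (0, 1, 1, 1, 1); (0, 0, 1, 0, 0))


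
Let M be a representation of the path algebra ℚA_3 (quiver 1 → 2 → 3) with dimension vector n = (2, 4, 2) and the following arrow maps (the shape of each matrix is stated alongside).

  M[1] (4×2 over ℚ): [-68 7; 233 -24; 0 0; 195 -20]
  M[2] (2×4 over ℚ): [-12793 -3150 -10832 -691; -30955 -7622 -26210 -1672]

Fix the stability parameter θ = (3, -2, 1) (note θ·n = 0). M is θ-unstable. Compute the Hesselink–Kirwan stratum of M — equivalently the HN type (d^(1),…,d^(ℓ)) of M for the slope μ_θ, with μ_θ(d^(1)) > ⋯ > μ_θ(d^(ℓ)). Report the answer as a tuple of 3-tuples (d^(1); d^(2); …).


Interval decomposition of M: I[1,3]^2, I[2,2]^2.
HN type (ℓ=3): μ^(1)=1; μ^(2)=1/2; μ^(3)=-2

((0, 0, 2); (2, 2, 0); (0, 2, 0))


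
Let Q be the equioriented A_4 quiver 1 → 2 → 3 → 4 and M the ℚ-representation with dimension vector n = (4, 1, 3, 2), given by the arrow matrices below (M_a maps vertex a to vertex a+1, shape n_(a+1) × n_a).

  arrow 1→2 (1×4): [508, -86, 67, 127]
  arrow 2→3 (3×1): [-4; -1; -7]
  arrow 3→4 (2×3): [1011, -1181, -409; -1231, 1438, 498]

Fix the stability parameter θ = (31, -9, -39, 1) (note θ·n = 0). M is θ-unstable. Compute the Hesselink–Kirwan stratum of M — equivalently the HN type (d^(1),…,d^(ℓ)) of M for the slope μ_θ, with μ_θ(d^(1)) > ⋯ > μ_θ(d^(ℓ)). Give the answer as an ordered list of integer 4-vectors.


Barcode: M ≅ I[1,1]^3, I[1,3], I[3,4]^2. HN layers by μ_θ (4 steps, strictly decreasing):
  μ^(1)=31; μ^(2)=1; μ^(3)=-17/3; μ^(4)=-39

((3, 0, 0, 0); (0, 0, 0, 2); (1, 1, 1, 0); (0, 0, 2, 0))


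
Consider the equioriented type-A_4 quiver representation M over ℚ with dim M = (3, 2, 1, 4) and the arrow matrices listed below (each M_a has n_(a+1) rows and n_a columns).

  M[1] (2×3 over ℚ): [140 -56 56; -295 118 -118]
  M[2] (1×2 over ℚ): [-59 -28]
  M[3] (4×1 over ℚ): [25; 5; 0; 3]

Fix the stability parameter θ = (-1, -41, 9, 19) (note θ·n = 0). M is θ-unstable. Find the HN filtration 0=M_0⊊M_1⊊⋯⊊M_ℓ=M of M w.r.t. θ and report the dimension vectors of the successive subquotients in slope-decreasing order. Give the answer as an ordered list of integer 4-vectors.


Via rank(M_{q-1}∘⋯∘M_p): M ≅ I[1,1]^2, I[1,2], I[2,4], I[4,4]^3.
μ_θ-semistable layers: μ^(1)=19; μ^(2)=9; μ^(3)=-1; μ^(4)=-21; μ^(5)=-41

((0, 0, 0, 4); (0, 0, 1, 0); (2, 0, 0, 0); (1, 1, 0, 0); (0, 1, 0, 0))


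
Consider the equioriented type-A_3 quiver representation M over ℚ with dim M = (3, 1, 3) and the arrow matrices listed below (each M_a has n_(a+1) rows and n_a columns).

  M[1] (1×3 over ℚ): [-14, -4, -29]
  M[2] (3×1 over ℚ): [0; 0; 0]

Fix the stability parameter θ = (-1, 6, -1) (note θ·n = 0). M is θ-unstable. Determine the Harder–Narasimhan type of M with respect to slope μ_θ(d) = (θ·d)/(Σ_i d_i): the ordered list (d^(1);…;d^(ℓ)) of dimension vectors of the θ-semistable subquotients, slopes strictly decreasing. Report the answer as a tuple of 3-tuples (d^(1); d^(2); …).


Via rank(M_{q-1}∘⋯∘M_p): M ≅ I[1,1]^2, I[1,2], I[3,3]^3.
μ_θ-semistable layers: μ^(1)=6; μ^(2)=-1

((0, 1, 0); (3, 0, 3))


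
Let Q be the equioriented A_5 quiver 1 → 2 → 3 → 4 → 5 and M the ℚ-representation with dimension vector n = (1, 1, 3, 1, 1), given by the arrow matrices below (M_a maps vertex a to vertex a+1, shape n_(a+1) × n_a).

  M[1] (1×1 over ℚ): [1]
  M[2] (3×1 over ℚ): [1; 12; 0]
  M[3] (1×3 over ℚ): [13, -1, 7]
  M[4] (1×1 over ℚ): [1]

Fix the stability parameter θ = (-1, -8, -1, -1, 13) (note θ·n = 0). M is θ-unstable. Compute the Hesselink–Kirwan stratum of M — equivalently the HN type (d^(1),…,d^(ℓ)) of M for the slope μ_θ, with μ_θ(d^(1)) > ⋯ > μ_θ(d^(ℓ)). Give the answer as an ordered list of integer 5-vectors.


Via rank(M_{q-1}∘⋯∘M_p): M ≅ I[1,5], I[3,3]^2.
μ_θ-semistable layers: μ^(1)=13; μ^(2)=-1; μ^(3)=-9/2

((0, 0, 0, 0, 1); (0, 0, 3, 1, 0); (1, 1, 0, 0, 0))


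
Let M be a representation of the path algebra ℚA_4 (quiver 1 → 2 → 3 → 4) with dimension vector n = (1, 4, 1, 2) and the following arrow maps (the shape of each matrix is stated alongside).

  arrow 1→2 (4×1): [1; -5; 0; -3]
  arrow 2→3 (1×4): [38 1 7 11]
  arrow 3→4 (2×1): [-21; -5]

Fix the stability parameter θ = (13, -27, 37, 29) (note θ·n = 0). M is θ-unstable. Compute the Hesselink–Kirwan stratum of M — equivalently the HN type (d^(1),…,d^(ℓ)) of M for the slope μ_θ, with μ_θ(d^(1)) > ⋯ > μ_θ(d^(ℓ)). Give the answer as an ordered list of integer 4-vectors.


Barcode: M ≅ I[1,2], I[2,2]^2, I[2,4], I[4,4]. HN layers by μ_θ (4 steps, strictly decreasing):
  μ^(1)=33; μ^(2)=29; μ^(3)=-7; μ^(4)=-27

((0, 0, 1, 1); (0, 0, 0, 1); (1, 1, 0, 0); (0, 3, 0, 0))


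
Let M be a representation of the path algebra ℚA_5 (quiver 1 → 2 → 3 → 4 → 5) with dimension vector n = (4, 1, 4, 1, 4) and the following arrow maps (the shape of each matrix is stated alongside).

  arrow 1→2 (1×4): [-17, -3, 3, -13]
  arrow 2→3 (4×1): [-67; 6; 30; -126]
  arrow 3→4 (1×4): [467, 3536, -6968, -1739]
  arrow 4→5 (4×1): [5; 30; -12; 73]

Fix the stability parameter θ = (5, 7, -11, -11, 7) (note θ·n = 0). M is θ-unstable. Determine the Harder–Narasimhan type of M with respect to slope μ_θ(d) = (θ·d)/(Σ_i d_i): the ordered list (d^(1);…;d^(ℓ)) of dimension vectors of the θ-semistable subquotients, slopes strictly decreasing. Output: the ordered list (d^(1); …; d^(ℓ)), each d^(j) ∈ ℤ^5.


Barcode: M ≅ I[1,1]^3, I[1,5], I[3,3]^3, I[5,5]^3. HN layers by μ_θ (4 steps, strictly decreasing):
  μ^(1)=7; μ^(2)=5; μ^(3)=-5/2; μ^(4)=-11

((0, 0, 0, 0, 4); (3, 0, 0, 0, 0); (1, 1, 1, 1, 0); (0, 0, 3, 0, 0))


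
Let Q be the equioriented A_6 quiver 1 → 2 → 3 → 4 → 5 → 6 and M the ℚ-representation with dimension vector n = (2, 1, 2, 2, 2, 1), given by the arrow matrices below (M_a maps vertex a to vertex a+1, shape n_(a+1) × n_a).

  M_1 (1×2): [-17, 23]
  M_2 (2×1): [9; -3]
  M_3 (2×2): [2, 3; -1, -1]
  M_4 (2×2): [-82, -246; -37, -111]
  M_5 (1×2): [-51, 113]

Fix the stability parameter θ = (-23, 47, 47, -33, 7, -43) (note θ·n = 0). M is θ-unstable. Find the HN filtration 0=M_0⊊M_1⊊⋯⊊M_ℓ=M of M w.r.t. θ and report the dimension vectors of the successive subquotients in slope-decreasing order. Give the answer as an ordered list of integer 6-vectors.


Interval decomposition of M: I[1,1], I[1,6], I[3,4], I[5,5].
HN type (ℓ=3): μ^(1)=7; μ^(2)=5; μ^(3)=-23

((0, 0, 1, 1, 1, 0); (0, 1, 1, 1, 1, 1); (2, 0, 0, 0, 0, 0))


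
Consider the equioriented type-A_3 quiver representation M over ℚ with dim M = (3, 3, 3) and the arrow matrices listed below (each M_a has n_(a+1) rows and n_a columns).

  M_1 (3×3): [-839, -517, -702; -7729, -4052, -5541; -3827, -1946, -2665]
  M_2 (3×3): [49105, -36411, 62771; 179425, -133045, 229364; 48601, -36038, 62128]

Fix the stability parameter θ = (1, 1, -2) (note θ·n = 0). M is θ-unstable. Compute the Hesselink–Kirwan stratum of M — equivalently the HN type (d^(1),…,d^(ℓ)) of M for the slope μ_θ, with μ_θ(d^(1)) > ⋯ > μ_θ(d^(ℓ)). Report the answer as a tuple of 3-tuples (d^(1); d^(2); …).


Interval decomposition of M: I[1,1], I[1,3]^2, I[2,3].
HN type (ℓ=3): μ^(1)=1; μ^(2)=0; μ^(3)=-1/2

((1, 0, 0); (2, 2, 2); (0, 1, 1))


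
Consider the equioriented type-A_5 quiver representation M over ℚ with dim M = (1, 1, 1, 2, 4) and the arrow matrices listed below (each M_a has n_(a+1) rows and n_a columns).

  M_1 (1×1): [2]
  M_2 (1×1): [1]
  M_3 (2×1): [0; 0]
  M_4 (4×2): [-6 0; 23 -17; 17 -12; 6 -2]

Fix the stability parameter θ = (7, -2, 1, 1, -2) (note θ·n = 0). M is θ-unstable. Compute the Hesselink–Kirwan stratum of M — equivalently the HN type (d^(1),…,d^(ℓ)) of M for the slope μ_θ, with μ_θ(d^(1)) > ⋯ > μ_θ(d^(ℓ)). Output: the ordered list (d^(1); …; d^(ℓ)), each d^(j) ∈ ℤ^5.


Via rank(M_{q-1}∘⋯∘M_p): M ≅ I[1,3], I[4,5]^2, I[5,5]^2.
μ_θ-semistable layers: μ^(1)=2; μ^(2)=-1/2; μ^(3)=-2

((1, 1, 1, 0, 0); (0, 0, 0, 2, 2); (0, 0, 0, 0, 2))


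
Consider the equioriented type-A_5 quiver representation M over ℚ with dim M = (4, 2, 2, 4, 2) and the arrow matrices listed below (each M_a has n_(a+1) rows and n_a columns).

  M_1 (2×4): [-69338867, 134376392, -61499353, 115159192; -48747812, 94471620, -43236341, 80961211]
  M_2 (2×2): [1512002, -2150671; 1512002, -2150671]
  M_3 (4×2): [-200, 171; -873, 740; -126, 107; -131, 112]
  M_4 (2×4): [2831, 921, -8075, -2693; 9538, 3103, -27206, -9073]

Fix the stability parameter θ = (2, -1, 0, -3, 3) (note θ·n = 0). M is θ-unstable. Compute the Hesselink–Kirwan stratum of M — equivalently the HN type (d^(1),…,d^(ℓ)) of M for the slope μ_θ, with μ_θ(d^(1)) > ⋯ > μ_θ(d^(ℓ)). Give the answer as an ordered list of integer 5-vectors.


Barcode: M ≅ I[1,1]^2, I[1,2], I[1,4], I[3,4], I[4,5]^2. HN layers by μ_θ (6 steps, strictly decreasing):
  μ^(1)=3; μ^(2)=2; μ^(3)=1/2; μ^(4)=-1/2; μ^(5)=-3/2; μ^(6)=-3

((0, 0, 0, 0, 2); (2, 0, 0, 0, 0); (1, 1, 0, 0, 0); (1, 1, 1, 1, 0); (0, 0, 1, 1, 0); (0, 0, 0, 2, 0))


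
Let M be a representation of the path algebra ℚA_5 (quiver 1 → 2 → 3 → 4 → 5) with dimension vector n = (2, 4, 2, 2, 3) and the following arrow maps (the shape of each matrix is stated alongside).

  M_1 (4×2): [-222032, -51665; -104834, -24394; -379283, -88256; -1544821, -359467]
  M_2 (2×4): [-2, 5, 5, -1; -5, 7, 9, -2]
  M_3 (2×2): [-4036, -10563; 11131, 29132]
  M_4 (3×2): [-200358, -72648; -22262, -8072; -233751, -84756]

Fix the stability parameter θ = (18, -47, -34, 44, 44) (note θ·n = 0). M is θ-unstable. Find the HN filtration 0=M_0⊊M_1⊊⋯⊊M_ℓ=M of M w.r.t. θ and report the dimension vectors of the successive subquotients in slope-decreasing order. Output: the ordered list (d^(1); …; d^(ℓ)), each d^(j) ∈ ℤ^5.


Barcode: M ≅ I[1,4], I[1,5], I[2,2]^2, I[5,5]^2. HN layers by μ_θ (3 steps, strictly decreasing):
  μ^(1)=44; μ^(2)=-21; μ^(3)=-47

((0, 0, 0, 2, 3); (2, 2, 2, 0, 0); (0, 2, 0, 0, 0))


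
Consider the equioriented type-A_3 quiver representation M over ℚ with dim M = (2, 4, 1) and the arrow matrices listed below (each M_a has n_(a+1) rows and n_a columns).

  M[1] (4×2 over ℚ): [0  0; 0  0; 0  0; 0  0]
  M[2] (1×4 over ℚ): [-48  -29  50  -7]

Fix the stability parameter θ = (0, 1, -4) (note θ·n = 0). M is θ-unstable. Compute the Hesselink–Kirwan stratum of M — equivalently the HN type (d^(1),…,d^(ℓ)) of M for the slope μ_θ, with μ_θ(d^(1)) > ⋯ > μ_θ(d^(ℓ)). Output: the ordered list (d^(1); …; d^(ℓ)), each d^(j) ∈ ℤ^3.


Interval decomposition of M: I[1,1]^2, I[2,2]^3, I[2,3].
HN type (ℓ=3): μ^(1)=1; μ^(2)=0; μ^(3)=-3/2

((0, 3, 0); (2, 0, 0); (0, 1, 1))


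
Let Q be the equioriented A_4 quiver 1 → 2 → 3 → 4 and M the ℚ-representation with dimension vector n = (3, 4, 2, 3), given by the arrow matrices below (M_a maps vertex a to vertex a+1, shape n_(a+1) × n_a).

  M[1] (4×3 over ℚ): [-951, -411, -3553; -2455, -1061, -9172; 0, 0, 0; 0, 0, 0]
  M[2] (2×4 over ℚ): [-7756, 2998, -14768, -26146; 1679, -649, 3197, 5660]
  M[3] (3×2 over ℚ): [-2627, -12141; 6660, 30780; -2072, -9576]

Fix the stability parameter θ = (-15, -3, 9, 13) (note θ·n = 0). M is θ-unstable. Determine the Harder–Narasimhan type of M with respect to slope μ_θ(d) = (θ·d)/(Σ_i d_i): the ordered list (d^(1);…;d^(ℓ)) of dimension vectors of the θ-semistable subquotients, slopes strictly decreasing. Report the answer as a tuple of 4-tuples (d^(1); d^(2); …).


Barcode: M ≅ I[1,1], I[1,3], I[1,4], I[2,2]^2, I[4,4]^2. HN layers by μ_θ (4 steps, strictly decreasing):
  μ^(1)=13; μ^(2)=9; μ^(3)=-3; μ^(4)=-15

((0, 0, 0, 3); (0, 0, 2, 0); (0, 4, 0, 0); (3, 0, 0, 0))


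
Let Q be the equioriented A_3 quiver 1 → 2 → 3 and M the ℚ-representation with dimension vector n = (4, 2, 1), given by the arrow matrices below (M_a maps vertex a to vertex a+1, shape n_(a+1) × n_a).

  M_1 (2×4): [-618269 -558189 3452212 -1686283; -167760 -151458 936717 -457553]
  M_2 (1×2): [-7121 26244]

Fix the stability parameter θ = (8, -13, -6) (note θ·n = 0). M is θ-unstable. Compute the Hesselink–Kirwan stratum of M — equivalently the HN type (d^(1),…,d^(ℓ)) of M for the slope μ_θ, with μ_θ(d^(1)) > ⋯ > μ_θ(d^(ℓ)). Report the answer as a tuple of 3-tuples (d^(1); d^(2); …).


Barcode: M ≅ I[1,1]^2, I[1,2], I[1,3]. HN layers by μ_θ (3 steps, strictly decreasing):
  μ^(1)=8; μ^(2)=-5/2; μ^(3)=-11/3

((2, 0, 0); (1, 1, 0); (1, 1, 1))


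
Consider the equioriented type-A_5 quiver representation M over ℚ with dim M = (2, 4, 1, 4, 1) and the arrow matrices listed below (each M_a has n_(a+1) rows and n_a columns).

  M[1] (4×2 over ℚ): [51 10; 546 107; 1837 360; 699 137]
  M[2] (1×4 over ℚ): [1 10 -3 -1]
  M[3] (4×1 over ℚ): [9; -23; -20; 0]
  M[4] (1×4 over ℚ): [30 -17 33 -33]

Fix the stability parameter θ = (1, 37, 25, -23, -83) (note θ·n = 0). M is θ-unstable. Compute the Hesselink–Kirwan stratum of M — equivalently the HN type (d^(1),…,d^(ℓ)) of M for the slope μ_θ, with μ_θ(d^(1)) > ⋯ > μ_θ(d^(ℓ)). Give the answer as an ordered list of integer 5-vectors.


Barcode: M ≅ I[1,2], I[1,5], I[2,2]^2, I[4,4]^3. HN layers by μ_θ (4 steps, strictly decreasing):
  μ^(1)=37; μ^(2)=1; μ^(3)=-43/5; μ^(4)=-23

((0, 3, 0, 0, 0); (1, 0, 0, 0, 0); (1, 1, 1, 1, 1); (0, 0, 0, 3, 0))


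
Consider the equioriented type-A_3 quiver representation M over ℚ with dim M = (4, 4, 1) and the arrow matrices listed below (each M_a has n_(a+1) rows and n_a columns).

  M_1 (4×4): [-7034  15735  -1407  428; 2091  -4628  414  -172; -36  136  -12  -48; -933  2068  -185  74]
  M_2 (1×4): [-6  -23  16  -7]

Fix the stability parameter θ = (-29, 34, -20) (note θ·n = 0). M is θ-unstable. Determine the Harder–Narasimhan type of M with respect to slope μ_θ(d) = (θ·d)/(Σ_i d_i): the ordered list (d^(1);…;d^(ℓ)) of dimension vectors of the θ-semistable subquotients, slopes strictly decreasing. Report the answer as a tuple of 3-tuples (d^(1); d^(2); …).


Via rank(M_{q-1}∘⋯∘M_p): M ≅ I[1,2]^3, I[1,3].
μ_θ-semistable layers: μ^(1)=34; μ^(2)=7; μ^(3)=-29

((0, 3, 0); (0, 1, 1); (4, 0, 0))


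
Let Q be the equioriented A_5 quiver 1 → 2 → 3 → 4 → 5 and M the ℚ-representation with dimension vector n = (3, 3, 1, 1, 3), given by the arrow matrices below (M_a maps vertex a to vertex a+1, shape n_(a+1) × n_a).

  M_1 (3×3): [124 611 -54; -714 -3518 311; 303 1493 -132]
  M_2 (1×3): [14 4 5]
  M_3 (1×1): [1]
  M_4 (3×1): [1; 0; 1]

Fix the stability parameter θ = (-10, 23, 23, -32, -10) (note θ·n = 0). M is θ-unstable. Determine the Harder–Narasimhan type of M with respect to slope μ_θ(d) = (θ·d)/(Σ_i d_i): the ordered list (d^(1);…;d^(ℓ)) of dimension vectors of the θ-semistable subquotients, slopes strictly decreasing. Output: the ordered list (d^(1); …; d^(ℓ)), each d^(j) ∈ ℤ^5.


Interval decomposition of M: I[1,2]^2, I[1,5], I[5,5]^2.
HN type (ℓ=3): μ^(1)=23; μ^(2)=1; μ^(3)=-10

((0, 2, 0, 0, 0); (0, 1, 1, 1, 1); (3, 0, 0, 0, 2))


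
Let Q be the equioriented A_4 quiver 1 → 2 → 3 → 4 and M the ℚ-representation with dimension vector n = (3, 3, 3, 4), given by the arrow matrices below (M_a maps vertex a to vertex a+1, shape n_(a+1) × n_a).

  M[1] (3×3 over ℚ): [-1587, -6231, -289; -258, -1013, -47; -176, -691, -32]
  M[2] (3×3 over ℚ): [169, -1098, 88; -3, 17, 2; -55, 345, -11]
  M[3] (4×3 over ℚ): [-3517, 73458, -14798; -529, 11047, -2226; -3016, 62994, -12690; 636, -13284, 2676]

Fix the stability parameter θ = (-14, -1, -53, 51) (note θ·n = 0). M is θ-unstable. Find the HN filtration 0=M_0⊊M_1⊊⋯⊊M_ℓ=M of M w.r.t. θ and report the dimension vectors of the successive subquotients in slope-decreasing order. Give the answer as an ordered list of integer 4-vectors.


Barcode: M ≅ I[1,4]^3, I[4,4]. HN layers by μ_θ (2 steps, strictly decreasing):
  μ^(1)=51; μ^(2)=-68/3

((0, 0, 0, 4); (3, 3, 3, 0))


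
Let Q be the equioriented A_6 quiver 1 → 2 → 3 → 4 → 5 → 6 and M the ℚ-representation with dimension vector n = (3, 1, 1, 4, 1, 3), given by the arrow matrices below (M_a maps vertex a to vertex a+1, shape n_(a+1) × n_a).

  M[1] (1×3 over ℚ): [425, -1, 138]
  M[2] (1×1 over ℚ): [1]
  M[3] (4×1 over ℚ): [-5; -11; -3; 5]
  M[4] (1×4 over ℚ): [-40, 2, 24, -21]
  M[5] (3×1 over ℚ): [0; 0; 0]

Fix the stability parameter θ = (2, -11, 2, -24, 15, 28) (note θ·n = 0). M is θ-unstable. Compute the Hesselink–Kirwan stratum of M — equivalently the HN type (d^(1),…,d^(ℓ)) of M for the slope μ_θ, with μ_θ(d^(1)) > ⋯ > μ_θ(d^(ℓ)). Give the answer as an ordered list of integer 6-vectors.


Barcode: M ≅ I[1,1]^2, I[1,5], I[4,4]^3, I[6,6]^3. HN layers by μ_θ (5 steps, strictly decreasing):
  μ^(1)=28; μ^(2)=15; μ^(3)=2; μ^(4)=-31/4; μ^(5)=-24

((0, 0, 0, 0, 0, 3); (0, 0, 0, 0, 1, 0); (2, 0, 0, 0, 0, 0); (1, 1, 1, 1, 0, 0); (0, 0, 0, 3, 0, 0))


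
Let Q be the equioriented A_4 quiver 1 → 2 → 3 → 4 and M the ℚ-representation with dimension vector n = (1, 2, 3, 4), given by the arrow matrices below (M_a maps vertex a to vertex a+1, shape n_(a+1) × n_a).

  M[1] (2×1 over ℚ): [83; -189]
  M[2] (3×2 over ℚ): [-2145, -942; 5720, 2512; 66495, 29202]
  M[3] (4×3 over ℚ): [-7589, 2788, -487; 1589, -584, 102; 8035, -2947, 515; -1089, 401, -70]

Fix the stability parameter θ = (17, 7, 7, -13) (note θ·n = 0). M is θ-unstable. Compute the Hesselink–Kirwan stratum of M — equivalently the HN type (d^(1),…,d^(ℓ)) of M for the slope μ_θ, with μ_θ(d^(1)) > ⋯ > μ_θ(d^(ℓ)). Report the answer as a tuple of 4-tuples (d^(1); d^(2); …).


Interval decomposition of M: I[1,4], I[2,2], I[3,4]^2, I[4,4].
HN type (ℓ=4): μ^(1)=7; μ^(2)=9/2; μ^(3)=-3; μ^(4)=-13

((0, 1, 0, 0); (1, 1, 1, 1); (0, 0, 2, 2); (0, 0, 0, 1))


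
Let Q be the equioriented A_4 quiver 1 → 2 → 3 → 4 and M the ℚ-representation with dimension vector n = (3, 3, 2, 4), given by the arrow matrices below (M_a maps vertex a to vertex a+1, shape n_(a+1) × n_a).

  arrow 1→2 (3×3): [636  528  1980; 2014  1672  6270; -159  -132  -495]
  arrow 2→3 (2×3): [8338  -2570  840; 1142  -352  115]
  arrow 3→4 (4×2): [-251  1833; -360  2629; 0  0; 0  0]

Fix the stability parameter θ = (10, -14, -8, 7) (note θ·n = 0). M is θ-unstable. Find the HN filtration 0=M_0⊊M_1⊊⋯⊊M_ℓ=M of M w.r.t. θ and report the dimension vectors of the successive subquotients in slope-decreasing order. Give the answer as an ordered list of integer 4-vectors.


Interval decomposition of M: I[1,1]^2, I[1,4], I[2,2], I[2,4], I[4,4]^2.
HN type (ℓ=5): μ^(1)=10; μ^(2)=7; μ^(3)=-4; μ^(4)=-8; μ^(5)=-14

((2, 0, 0, 0); (0, 0, 0, 4); (1, 1, 1, 0); (0, 0, 1, 0); (0, 2, 0, 0))


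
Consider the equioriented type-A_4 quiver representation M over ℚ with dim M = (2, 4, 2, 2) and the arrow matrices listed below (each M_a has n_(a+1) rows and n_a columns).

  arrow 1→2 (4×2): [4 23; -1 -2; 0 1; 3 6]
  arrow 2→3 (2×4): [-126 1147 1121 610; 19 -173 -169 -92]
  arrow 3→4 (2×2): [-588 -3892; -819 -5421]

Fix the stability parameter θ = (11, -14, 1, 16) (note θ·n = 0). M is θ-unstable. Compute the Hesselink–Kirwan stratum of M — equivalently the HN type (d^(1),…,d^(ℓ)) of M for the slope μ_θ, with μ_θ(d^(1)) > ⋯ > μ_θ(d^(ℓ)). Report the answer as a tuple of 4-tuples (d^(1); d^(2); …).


Interval decomposition of M: I[1,3], I[1,4], I[2,2]^2, I[4,4].
HN type (ℓ=4): μ^(1)=16; μ^(2)=1; μ^(3)=-3/2; μ^(4)=-14

((0, 0, 0, 2); (0, 0, 2, 0); (2, 2, 0, 0); (0, 2, 0, 0))


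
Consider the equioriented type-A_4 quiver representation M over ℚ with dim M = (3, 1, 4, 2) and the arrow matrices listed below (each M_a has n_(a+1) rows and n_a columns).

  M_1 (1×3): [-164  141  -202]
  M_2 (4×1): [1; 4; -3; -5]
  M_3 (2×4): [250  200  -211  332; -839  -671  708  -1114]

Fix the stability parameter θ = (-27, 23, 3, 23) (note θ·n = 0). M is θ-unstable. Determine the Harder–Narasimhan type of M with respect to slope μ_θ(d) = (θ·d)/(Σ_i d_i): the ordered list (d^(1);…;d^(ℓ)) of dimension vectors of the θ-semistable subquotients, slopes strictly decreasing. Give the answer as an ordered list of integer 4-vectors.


Via rank(M_{q-1}∘⋯∘M_p): M ≅ I[1,1]^2, I[1,4], I[3,3]^2, I[3,4].
μ_θ-semistable layers: μ^(1)=23; μ^(2)=13; μ^(3)=3; μ^(4)=-27

((0, 0, 0, 2); (0, 1, 1, 0); (0, 0, 3, 0); (3, 0, 0, 0))


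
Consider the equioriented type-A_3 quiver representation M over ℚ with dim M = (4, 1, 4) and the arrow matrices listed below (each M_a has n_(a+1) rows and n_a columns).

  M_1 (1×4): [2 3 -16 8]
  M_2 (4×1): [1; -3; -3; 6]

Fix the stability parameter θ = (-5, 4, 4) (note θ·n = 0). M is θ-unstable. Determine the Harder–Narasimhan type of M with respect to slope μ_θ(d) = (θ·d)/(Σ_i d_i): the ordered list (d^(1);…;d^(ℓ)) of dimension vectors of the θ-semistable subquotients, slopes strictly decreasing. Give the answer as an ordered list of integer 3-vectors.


Via rank(M_{q-1}∘⋯∘M_p): M ≅ I[1,1]^3, I[1,3], I[3,3]^3.
μ_θ-semistable layers: μ^(1)=4; μ^(2)=-5

((0, 1, 4); (4, 0, 0))


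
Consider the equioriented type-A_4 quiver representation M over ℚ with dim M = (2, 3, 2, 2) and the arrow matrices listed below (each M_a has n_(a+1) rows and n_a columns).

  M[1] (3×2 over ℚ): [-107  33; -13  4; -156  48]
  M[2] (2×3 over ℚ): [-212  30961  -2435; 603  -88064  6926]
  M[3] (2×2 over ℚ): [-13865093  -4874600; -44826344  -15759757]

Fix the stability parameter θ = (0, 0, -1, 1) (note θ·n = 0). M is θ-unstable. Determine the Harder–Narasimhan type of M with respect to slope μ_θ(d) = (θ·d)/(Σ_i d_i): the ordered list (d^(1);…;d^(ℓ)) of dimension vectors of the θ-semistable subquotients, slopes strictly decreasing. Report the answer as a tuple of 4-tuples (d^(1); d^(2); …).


Barcode: M ≅ I[1,4]^2, I[2,2]. HN layers by μ_θ (3 steps, strictly decreasing):
  μ^(1)=1; μ^(2)=0; μ^(3)=-1/3

((0, 0, 0, 2); (0, 1, 0, 0); (2, 2, 2, 0))


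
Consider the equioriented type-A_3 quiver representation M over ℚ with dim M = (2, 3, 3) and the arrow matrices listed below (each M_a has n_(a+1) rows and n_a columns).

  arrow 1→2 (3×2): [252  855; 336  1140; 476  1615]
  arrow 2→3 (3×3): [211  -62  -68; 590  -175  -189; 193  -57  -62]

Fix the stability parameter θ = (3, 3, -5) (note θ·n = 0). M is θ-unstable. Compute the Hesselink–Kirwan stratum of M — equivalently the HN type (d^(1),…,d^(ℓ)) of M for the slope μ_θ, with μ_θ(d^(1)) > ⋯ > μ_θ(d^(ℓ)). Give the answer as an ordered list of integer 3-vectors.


Barcode: M ≅ I[1,1], I[1,3], I[2,3]^2. HN layers by μ_θ (3 steps, strictly decreasing):
  μ^(1)=3; μ^(2)=1/3; μ^(3)=-1

((1, 0, 0); (1, 1, 1); (0, 2, 2))


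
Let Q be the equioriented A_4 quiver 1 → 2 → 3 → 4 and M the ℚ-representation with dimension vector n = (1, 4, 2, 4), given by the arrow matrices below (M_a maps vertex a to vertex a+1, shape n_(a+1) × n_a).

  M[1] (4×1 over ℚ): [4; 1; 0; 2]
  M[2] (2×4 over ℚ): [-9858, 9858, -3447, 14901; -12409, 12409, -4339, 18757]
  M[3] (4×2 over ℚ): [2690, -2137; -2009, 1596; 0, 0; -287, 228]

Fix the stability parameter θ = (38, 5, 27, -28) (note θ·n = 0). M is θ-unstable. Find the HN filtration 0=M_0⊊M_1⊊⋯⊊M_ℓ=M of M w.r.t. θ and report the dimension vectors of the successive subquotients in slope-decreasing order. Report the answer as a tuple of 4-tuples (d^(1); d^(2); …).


Interval decomposition of M: I[1,4], I[2,2]^2, I[2,4], I[4,4]^2.
HN type (ℓ=4): μ^(1)=21/2; μ^(2)=5; μ^(3)=4/3; μ^(4)=-28

((1, 1, 1, 1); (0, 2, 0, 0); (0, 1, 1, 1); (0, 0, 0, 2))


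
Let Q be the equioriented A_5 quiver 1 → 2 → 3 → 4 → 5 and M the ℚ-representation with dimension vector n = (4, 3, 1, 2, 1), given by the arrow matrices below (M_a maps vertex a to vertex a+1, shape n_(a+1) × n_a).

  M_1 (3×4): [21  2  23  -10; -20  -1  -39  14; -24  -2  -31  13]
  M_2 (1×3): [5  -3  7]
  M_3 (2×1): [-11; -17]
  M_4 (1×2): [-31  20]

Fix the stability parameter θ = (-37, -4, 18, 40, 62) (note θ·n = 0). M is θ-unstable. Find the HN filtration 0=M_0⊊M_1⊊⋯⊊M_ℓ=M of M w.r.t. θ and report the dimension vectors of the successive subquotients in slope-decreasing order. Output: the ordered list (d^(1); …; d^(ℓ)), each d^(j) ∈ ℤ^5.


Via rank(M_{q-1}∘⋯∘M_p): M ≅ I[1,1], I[1,2]^2, I[1,5], I[4,4].
μ_θ-semistable layers: μ^(1)=62; μ^(2)=40; μ^(3)=18; μ^(4)=-4; μ^(5)=-37

((0, 0, 0, 0, 1); (0, 0, 0, 2, 0); (0, 0, 1, 0, 0); (0, 3, 0, 0, 0); (4, 0, 0, 0, 0))


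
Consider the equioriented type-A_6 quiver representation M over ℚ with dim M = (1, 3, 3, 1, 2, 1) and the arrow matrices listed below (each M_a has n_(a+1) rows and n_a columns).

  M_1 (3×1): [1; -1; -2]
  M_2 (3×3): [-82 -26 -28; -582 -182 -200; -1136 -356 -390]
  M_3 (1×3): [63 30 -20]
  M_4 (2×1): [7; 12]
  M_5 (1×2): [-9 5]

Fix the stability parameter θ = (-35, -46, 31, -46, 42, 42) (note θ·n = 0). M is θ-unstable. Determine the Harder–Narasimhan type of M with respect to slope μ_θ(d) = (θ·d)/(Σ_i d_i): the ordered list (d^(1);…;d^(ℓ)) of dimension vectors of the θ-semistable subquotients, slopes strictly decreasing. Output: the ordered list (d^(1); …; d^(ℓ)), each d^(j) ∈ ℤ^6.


Barcode: M ≅ I[1,2], I[2,3], I[2,6], I[3,3], I[5,5]. HN layers by μ_θ (5 steps, strictly decreasing):
  μ^(1)=42; μ^(2)=31; μ^(3)=-15/2; μ^(4)=-81/2; μ^(5)=-46

((0, 0, 0, 0, 2, 1); (0, 0, 2, 0, 0, 0); (0, 0, 1, 1, 0, 0); (1, 1, 0, 0, 0, 0); (0, 2, 0, 0, 0, 0))


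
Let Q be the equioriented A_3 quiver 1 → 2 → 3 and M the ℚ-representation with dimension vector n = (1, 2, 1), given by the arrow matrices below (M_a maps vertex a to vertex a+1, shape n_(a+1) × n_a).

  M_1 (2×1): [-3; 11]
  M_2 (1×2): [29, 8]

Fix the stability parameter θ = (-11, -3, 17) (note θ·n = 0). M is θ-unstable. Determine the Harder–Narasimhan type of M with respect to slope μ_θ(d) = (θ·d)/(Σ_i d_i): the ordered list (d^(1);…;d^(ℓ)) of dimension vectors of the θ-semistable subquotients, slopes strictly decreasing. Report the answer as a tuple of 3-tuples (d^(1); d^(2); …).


Via rank(M_{q-1}∘⋯∘M_p): M ≅ I[1,3], I[2,2].
μ_θ-semistable layers: μ^(1)=17; μ^(2)=-3; μ^(3)=-11

((0, 0, 1); (0, 2, 0); (1, 0, 0))


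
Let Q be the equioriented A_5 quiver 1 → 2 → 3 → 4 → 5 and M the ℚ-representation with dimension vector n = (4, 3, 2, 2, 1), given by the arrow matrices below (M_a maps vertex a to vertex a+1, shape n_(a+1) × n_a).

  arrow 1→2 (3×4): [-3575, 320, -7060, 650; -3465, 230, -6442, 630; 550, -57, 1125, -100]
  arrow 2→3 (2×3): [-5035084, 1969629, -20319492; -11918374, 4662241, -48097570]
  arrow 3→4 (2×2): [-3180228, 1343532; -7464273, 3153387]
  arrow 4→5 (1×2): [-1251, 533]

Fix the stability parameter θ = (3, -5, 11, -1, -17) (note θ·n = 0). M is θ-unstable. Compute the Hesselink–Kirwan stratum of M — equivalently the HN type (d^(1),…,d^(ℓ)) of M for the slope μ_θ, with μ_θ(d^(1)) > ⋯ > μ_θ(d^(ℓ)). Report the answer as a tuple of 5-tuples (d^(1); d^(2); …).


Barcode: M ≅ I[1,1]^2, I[1,3], I[1,5], I[2,2], I[4,4]. HN layers by μ_θ (5 steps, strictly decreasing):
  μ^(1)=11; μ^(2)=3; μ^(3)=-1; μ^(4)=-9/5; μ^(5)=-5

((0, 0, 1, 0, 0); (2, 0, 0, 0, 0); (1, 1, 0, 1, 0); (1, 1, 1, 1, 1); (0, 1, 0, 0, 0))


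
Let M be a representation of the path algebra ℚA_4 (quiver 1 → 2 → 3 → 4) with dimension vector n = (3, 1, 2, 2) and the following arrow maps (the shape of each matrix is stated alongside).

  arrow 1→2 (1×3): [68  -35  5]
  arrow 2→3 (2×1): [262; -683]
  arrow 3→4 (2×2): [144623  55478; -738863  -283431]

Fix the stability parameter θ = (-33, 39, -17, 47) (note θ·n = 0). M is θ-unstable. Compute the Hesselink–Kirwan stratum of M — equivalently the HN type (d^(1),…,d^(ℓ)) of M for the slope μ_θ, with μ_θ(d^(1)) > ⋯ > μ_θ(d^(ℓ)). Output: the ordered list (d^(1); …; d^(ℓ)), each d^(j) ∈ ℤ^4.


Interval decomposition of M: I[1,1]^2, I[1,4], I[3,4].
HN type (ℓ=4): μ^(1)=47; μ^(2)=11; μ^(3)=-17; μ^(4)=-33

((0, 0, 0, 2); (0, 1, 1, 0); (0, 0, 1, 0); (3, 0, 0, 0))


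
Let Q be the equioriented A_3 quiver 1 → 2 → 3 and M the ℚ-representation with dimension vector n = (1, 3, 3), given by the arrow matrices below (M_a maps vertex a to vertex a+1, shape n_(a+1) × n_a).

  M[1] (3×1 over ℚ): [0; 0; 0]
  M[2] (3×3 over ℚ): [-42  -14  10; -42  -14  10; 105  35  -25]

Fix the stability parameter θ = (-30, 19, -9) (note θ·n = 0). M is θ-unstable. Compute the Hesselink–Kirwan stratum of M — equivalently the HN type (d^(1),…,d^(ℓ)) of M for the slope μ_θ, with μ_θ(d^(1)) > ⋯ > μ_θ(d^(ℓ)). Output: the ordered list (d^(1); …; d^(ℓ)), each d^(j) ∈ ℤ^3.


Barcode: M ≅ I[1,1], I[2,2]^2, I[2,3], I[3,3]^2. HN layers by μ_θ (4 steps, strictly decreasing):
  μ^(1)=19; μ^(2)=5; μ^(3)=-9; μ^(4)=-30

((0, 2, 0); (0, 1, 1); (0, 0, 2); (1, 0, 0))


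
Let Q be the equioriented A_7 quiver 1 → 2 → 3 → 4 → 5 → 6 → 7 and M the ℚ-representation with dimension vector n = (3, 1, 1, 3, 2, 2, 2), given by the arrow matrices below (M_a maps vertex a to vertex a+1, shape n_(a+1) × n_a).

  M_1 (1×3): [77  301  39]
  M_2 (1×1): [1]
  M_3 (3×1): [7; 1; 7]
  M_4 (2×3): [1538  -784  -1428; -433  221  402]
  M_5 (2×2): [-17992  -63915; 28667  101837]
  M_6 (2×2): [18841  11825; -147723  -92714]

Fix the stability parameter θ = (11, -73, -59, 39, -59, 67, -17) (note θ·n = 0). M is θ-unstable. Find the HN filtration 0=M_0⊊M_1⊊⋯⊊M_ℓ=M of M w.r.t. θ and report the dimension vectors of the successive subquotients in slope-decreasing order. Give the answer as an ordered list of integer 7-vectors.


Barcode: M ≅ I[1,1]^2, I[1,7], I[4,4], I[4,7]. HN layers by μ_θ (5 steps, strictly decreasing):
  μ^(1)=39; μ^(2)=25; μ^(3)=11; μ^(4)=-10; μ^(5)=-121/3

((0, 0, 0, 1, 0, 0, 0); (0, 0, 0, 0, 0, 2, 2); (2, 0, 0, 0, 0, 0, 0); (0, 0, 0, 2, 2, 0, 0); (1, 1, 1, 0, 0, 0, 0))


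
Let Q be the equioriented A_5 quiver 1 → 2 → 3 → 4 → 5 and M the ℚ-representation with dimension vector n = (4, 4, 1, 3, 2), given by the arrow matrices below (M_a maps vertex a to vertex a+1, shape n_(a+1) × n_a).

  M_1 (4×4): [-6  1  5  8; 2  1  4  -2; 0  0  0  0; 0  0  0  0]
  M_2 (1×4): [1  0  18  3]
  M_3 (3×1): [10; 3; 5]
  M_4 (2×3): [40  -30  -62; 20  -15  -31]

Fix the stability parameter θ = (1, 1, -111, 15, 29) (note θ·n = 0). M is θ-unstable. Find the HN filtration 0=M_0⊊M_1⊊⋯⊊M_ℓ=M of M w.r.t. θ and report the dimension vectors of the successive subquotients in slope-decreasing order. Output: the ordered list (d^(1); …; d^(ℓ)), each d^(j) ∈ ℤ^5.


Via rank(M_{q-1}∘⋯∘M_p): M ≅ I[1,1]^2, I[1,2], I[1,4], I[2,2]^2, I[4,4], I[4,5], I[5,5].
μ_θ-semistable layers: μ^(1)=29; μ^(2)=15; μ^(3)=1; μ^(4)=-109/3

((0, 0, 0, 0, 2); (0, 0, 0, 3, 0); (3, 3, 0, 0, 0); (1, 1, 1, 0, 0))


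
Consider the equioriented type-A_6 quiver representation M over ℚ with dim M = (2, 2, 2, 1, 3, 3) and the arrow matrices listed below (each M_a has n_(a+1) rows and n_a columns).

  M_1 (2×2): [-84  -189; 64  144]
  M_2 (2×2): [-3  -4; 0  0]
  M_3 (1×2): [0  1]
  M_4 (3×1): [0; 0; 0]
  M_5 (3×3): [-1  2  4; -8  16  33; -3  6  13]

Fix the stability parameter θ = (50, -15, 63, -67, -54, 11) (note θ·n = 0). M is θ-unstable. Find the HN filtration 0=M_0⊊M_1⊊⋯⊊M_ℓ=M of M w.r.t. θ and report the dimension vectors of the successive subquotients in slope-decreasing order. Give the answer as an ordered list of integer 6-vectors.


Interval decomposition of M: I[1,1], I[1,3], I[2,2], I[3,4], I[5,5], I[5,6]^2, I[6,6].
HN type (ℓ=7): μ^(1)=63; μ^(2)=50; μ^(3)=35/2; μ^(4)=11; μ^(5)=-2; μ^(6)=-15; μ^(7)=-54

((0, 0, 1, 0, 0, 0); (1, 0, 0, 0, 0, 0); (1, 1, 0, 0, 0, 0); (0, 0, 0, 0, 0, 3); (0, 0, 1, 1, 0, 0); (0, 1, 0, 0, 0, 0); (0, 0, 0, 0, 3, 0))


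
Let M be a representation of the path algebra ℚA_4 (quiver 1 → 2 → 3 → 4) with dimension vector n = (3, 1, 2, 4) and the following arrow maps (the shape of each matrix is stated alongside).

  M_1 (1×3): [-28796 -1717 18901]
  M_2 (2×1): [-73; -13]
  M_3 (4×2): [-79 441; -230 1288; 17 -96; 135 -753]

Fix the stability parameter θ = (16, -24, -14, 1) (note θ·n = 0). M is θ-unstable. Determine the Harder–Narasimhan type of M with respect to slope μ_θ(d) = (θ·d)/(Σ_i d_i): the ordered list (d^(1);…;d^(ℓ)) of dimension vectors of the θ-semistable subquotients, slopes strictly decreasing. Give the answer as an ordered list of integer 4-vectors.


Via rank(M_{q-1}∘⋯∘M_p): M ≅ I[1,1]^2, I[1,4], I[3,4], I[4,4]^2.
μ_θ-semistable layers: μ^(1)=16; μ^(2)=1; μ^(3)=-22/3; μ^(4)=-14

((2, 0, 0, 0); (0, 0, 0, 4); (1, 1, 1, 0); (0, 0, 1, 0))
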